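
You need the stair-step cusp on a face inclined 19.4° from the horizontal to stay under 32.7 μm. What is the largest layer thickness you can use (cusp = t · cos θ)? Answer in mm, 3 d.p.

0.035 mm

Layer height = cusp / cos(19.4°) = 0.0327 / 0.9432 = 0.035 mm.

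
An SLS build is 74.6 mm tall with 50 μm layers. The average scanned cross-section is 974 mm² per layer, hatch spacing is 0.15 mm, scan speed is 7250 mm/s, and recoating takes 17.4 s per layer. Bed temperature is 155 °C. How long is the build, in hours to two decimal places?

7.58 hours

Layer count = ceil(74.6 / 0.05) = 1492.
Per-layer scan distance: 974 / 0.15 → 6493.3 mm.
Laser time per layer = 6493.3 / 7250, so 0.8956 s.
Per-layer time = 0.8956 + 17.4, so 18.2956 s.
Total: 1492 × 18.2956 s = 27297.0352 s → 7.58 hours.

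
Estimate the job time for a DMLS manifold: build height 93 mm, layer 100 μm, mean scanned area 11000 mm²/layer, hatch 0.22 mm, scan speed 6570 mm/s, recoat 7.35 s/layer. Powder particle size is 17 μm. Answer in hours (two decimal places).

Number of layers: 93 / 0.1 → 930 (rounded up).
Per-layer scan distance: 11000 / 0.22 → 50000 mm.
Per-layer scan time = 50000 / 6570, so 7.6104 s.
Time per layer: 7.6104 + 7.35 → 14.9604 s.
Build time = 930 × 14.9604 = 13913.172 s = 3.86 hours.

3.86 hours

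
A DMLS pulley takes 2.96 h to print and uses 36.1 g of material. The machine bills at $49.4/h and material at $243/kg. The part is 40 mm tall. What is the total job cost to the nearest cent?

$155.00

Time charge = 49.4 × 2.96 = $146.224.
Material cost: 243 × 36.1/1000 → $8.7723.
Job cost: 146.224 + 8.7723 = 154.9963 ≈ $155.00.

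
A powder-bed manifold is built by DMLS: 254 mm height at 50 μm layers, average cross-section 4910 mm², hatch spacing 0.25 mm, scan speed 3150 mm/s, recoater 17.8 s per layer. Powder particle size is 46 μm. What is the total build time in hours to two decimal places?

33.92 hours

Layer count = ceil(254 / 0.05) = 5080.
Hatch length per layer: 4910 / 0.25 → 19640 mm.
Per-layer scan time: 19640 / 3150 → 6.2349 s.
Per-layer time: 6.2349 + 17.8 → 24.0349 s.
5080 layers × 24.0349 s/layer = 122097.292 s, i.e. 33.92 hours.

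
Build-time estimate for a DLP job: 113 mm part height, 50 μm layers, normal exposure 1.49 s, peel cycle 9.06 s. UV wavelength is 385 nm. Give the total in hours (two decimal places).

6.62 hours

Layers = ⌈113/0.05⌉ = 2260.
Each layer takes: 1.49 + 9.06 → 10.55 s.
Total = 2260 × 10.55 = 23843 s = 6.62 hours.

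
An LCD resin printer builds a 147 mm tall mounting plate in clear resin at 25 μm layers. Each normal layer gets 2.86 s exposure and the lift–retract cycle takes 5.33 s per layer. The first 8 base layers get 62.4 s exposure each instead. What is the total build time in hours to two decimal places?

13.51 hours

Layers = ⌈147/0.025⌉ = 5880.
Base layers: 8 × (62.4 + 5.33) → 541.84 s.
Normal layers = 5872 × (2.86 + 5.33), so 48091.68 s.
Total = 541.84 + 48091.68 = 48633.52 s = 13.51 hours.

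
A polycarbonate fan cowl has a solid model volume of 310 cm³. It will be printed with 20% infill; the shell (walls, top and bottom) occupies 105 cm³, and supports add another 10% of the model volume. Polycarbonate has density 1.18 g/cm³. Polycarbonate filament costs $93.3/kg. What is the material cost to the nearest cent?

$19.49

Infill region: 310 − 105 → 205 cm³.
Infill volume: 0.20 × 205 → 41 cm³.
Support: 0.10 × 310 → 31 cm³.
Total printed volume = 105 + 41 + 31 = 177 cm³.
Mass = 177 × 1.18 = 208.86 g.
At $93.3/kg: 208.86/1000 × 93.3 = $19.49.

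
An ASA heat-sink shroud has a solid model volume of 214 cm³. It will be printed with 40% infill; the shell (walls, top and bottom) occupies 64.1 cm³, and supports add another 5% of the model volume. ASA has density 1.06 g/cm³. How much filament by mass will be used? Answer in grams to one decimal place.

Volume inside the shell = 214 − 64.1, so 149.9 cm³.
Infill deposited = 0.40 × 149.9 = 59.96 cm³.
Support = 0.05 × 214, so 10.7 cm³.
Deposited volume = 64.1 + 59.96 + 10.7 = 134.76 cm³.
Mass: 134.76 × 1.06 → 142.8456 g.

142.8 g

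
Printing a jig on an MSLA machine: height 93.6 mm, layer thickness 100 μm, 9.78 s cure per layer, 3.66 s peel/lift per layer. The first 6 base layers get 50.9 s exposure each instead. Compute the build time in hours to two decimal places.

Layers = ⌈93.6/0.1⌉ = 936.
Burn-in layers = 6 × (50.9 + 3.66) = 327.36 s.
Regular layers = 930 × (9.78 + 3.66) = 12499.2 s.
Sum: 327.36 + 12499.2 = 12826.56 s → 3.56 hours.

3.56 hours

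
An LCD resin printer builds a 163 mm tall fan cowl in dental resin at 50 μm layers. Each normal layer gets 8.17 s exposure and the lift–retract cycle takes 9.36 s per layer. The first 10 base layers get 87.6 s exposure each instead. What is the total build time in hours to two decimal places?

16.10 hours

Layers = ⌈163/0.05⌉ = 3260.
Bottom layers = 10 × (87.6 + 9.36) = 969.6 s.
Remaining layers = 3250 × (8.17 + 9.36) = 56972.5 s.
Sum: 969.6 + 56972.5 = 57942.1 s → 16.10 hours.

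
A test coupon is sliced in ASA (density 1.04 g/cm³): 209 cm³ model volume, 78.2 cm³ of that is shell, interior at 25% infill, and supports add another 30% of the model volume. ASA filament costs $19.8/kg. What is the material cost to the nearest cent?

$3.57

Volume inside the shell = 209 − 78.2 = 130.8 cm³.
Infill volume = 0.25 × 130.8 = 32.7 cm³.
Support = 0.30 × 209 = 62.7 cm³.
Total extruded = 78.2 + 32.7 + 62.7 = 173.6 cm³.
Mass = 173.6 × 1.04, so 180.544 g.
Cost = 180.544 g / 1000 × $19.8/kg = $3.57.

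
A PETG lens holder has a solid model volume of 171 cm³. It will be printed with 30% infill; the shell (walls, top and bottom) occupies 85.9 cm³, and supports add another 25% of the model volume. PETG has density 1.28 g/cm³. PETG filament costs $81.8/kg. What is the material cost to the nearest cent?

$16.14

Infill region = 171 − 85.9 = 85.1 cm³.
Infill deposited: 0.30 × 85.1 → 25.53 cm³.
Support = 0.25 × 171, so 42.75 cm³.
Deposited volume = 85.9 + 25.53 + 42.75, so 154.18 cm³.
Mass = 154.18 × 1.28 = 197.3504 g.
Cost = 197.3504 g / 1000 × $81.8/kg = $16.14.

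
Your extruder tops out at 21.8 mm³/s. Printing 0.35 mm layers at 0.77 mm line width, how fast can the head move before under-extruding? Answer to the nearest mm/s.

A = 0.35 × 0.77 = 0.2695 mm².
Max speed = 21.8 / 0.2695 = 80.89 ≈ 81 mm/s.

81 mm/s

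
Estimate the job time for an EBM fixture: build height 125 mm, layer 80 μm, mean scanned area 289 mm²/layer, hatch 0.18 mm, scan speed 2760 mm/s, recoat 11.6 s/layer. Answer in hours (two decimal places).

Layer count = ceil(125 / 0.08) = 1563.
Hatch length per layer: 289 / 0.18 → 1605.6 mm.
Beam time per layer = 1605.6 / 2760, so 0.5817 s.
Time per layer = 0.5817 + 11.6, so 12.1817 s.
Total: 1563 × 12.1817 s = 19039.9971 s → 5.29 hours.

5.29 hours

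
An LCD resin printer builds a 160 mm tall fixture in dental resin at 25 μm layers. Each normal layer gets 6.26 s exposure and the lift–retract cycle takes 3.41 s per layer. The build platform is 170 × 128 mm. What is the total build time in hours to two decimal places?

17.19 hours

Layer count = ceil(160 / 0.025) = 6400.
Cycle time = 6.26 + 3.41 = 9.67 s.
Build time: 6400 × 9.67 s = 61888 s, i.e. 17.19 hours.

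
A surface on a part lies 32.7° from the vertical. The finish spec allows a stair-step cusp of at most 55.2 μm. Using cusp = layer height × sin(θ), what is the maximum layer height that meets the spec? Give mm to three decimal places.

0.102 mm

Layer height = cusp / sin(32.7°) = 0.0552 / 0.5402 = 0.102 mm.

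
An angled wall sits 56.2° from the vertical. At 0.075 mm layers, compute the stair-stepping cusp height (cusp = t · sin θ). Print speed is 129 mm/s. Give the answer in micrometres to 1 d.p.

Cusp = layer height × sin(56.2°) = 0.075 × 0.8310 = 0.062325 mm = 62.3 μm.

62.3 μm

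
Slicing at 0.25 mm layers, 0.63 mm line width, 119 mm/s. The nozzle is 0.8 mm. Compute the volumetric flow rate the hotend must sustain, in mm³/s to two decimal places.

A: 0.25 × 0.63 → 0.1575 mm².
Q = v·A = 119 × 0.1575 = 18.74 mm³/s.

18.74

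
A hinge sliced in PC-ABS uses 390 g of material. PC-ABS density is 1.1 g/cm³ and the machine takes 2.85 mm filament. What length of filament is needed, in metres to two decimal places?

Extruded volume: 390/1.1 = 354.5455 cm³ (354545.5 mm³).
Cross-section of 2.85 mm filament: π·(2.85/2)² = 6.3794 mm².
L = V/A = 354545.5/6.3794 = 55576.62 mm → 55.58 m.

55.58 m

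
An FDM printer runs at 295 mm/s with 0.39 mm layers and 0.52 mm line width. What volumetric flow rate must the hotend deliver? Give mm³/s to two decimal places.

59.83

Extrusion cross-section = 0.39 × 0.52, so 0.2028 mm².
Volumetric flow = 295 × 0.2028 = 59.83 mm³/s.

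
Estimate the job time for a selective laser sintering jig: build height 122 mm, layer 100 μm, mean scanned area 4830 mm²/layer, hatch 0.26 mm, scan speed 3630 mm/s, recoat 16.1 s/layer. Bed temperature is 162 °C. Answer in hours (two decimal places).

Number of layers: 122 / 0.1 → 1220 (rounded up).
Scan path per layer = 4830 / 0.26, so 18576.9 mm.
Per-layer scan time = 18576.9 / 3630 = 5.1176 s.
Per-layer time: 5.1176 + 16.1 → 21.2176 s.
Total: 1220 × 21.2176 s = 25885.472 s → 7.19 hours.

7.19 hours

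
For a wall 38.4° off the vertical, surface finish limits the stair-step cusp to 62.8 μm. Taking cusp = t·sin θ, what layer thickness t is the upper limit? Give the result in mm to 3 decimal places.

Layer height = cusp / sin(38.4°) = 0.0628 / 0.6211 = 0.101 mm.

0.101 mm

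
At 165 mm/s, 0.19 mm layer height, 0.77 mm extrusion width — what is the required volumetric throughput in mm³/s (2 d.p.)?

24.14

A = 0.19 × 0.77 = 0.1463 mm².
Q = v·A = 165 × 0.1463 = 24.14 mm³/s.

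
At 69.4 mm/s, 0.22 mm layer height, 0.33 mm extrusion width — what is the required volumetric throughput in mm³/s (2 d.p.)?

5.04

A = 0.22 × 0.33 = 0.0726 mm².
Q = v·A = 69.4 × 0.0726 = 5.04 mm³/s.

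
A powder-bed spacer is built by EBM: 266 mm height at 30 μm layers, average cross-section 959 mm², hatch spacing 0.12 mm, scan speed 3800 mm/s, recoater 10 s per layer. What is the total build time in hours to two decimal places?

29.81 hours

Number of layers: 266 / 0.03 → 8867 (rounded up).
Per-layer scan distance: 959 / 0.12 → 7991.7 mm.
Per-layer scan time = 7991.7 / 3800, so 2.1031 s.
Layer cycle: 2.1031 + 10 → 12.1031 s.
Build time = 8867 × 12.1031 = 107318.1877 s = 29.81 hours.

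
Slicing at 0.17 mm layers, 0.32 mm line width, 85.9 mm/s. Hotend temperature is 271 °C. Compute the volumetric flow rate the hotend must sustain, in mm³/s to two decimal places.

Extrusion cross-section = 0.17 × 0.32 = 0.0544 mm².
Volumetric flow = 85.9 × 0.0544 = 4.67 mm³/s.

4.67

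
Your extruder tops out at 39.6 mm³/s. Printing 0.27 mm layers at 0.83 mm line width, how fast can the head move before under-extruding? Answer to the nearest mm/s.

177 mm/s

A = 0.27 × 0.83, so 0.2241 mm².
Max speed = 39.6 / 0.2241 = 176.71 ≈ 177 mm/s.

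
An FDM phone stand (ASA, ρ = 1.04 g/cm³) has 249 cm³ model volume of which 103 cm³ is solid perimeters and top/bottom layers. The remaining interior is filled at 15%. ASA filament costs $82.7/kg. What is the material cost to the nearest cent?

$10.74

Infill region = 249 − 103, so 146 cm³.
Infill volume = 0.15 × 146, so 21.9 cm³.
Total extruded: 103 + 21.9 → 124.9 cm³.
Mass = 124.9 × 1.04, so 129.896 g.
Cost = 129.896 g / 1000 × $82.7/kg = $10.74.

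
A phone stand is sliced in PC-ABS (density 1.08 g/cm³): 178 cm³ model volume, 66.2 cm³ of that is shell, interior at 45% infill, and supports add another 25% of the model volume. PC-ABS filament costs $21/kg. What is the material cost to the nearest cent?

Interior volume = 178 − 66.2 = 111.8 cm³.
Deposited infill = 0.45 × 111.8 = 50.31 cm³.
Support: 0.25 × 178 → 44.5 cm³.
Deposited volume: 66.2 + 50.31 + 44.5 → 161.01 cm³.
Mass: 161.01 × 1.08 → 173.8908 g.
At $21/kg: 173.8908/1000 × 21 = $3.65.

$3.65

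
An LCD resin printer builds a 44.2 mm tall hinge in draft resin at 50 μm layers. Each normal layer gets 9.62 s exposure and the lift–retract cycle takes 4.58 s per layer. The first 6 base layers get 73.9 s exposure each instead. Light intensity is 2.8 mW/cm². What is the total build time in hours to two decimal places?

Layers = ⌈44.2/0.05⌉ = 884.
Bottom layers = 6 × (73.9 + 4.58) = 470.88 s.
Regular layers: 878 × (9.62 + 4.58) → 12467.6 s.
Sum: 470.88 + 12467.6 = 12938.48 s → 3.59 hours.

3.59 hours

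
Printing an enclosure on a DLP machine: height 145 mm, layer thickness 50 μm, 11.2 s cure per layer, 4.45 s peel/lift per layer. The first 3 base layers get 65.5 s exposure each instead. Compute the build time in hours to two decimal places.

12.65 hours

Layers = ⌈145/0.05⌉ = 2900.
Burn-in layers = 3 × (65.5 + 4.45) = 209.85 s.
Normal layers: 2897 × (11.2 + 4.45) → 45338.05 s.
Sum: 209.85 + 45338.05 = 45547.9 s → 12.65 hours.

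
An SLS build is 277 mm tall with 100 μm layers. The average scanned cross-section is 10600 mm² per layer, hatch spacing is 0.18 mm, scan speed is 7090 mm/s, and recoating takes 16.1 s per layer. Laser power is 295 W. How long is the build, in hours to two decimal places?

Layer count = ceil(277 / 0.1) = 2770.
Hatch length per layer: 10600 / 0.18 → 58888.9 mm.
Per-layer scan time = 58888.9 / 7090, so 8.3059 s.
Layer cycle = 8.3059 + 16.1, so 24.4059 s.
Total: 2770 × 24.4059 s = 67604.343 s → 18.78 hours.

18.78 hours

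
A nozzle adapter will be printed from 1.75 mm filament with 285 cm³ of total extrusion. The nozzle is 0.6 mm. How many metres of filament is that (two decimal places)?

118.49 m

A = π r² = π × 0.875² = 2.4053 mm².
L = 285000 mm³ / 2.4053 mm² = 118488.34 mm, i.e. 118.49 m.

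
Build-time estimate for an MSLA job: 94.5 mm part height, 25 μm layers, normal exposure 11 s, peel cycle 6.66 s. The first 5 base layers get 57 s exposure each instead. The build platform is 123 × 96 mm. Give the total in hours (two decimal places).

Number of layers: 94.5 / 0.025 → 3780 (rounded up).
Bottom layers = 5 × (57 + 6.66) = 318.3 s.
Normal layers: 3775 × (11 + 6.66) → 66666.5 s.
Sum: 318.3 + 66666.5 = 66984.8 s → 18.61 hours.

18.61 hours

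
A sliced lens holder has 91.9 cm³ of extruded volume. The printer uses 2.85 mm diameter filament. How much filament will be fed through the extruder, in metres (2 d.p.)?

Cross-section of 2.85 mm filament: π·(2.85/2)² = 6.3794 mm².
L = 91900 mm³ / 6.3794 mm² = 14405.74 mm, i.e. 14.41 m.

14.41 m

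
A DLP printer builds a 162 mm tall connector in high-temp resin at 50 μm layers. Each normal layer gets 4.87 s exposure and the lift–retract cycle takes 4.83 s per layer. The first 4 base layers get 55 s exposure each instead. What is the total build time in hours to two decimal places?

8.79 hours

Layers = ⌈162/0.05⌉ = 3240.
Bottom layers = 4 × (55 + 4.83), so 239.32 s.
Regular layers = 3236 × (4.87 + 4.83) = 31389.2 s.
Total = 239.32 + 31389.2 = 31628.52 s = 8.79 hours.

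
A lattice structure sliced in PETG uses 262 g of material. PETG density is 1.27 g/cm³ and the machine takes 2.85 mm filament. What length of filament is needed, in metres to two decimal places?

Volume = 262 g / 1.27 g·cm⁻³ = 206.2992 cm³ = 206299.2 mm³.
Filament cross-section = π × (2.85/2)² = 6.3794 mm².
Length = 206299.2 / 6.3794 = 32338.34 mm = 32.34 m.

32.34 m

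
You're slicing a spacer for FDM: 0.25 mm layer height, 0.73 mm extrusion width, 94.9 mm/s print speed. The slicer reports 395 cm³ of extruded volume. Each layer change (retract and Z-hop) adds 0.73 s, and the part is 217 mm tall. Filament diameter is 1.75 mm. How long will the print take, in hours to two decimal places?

Bead cross-section = 0.25 × 0.73, so 0.1825 mm².
Total extruded path = 395000/0.1825 = 2164383.6 mm.
Time extruding = 2164383.6 / 94.9 = 22807 s.
Number of layers: 217 / 0.25 → 868 (rounded up).
Z-hop total = 868 × 0.73 = 633.64 s.
Total = 22807 + 633.64 = 23440.64 s = 6.51 hours.

6.51 hours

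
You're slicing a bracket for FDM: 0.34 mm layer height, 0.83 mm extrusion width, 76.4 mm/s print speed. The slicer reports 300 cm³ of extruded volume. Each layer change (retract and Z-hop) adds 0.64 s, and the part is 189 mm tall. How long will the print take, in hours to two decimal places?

3.96 hours

Line area: 0.34 × 0.83 → 0.2822 mm².
Toolpath length = 300 cm³ / 0.2822 mm² = 300000 / 0.2822 = 1063075.8 mm.
Print-move time = 1063075.8 / 76.4, so 13914.6 s.
Layers = ⌈189/0.34⌉ = 556.
Non-print overhead: 556 × 0.64 → 355.84 s.
Total = 13914.6 + 355.84 = 14270.44 s = 3.96 hours.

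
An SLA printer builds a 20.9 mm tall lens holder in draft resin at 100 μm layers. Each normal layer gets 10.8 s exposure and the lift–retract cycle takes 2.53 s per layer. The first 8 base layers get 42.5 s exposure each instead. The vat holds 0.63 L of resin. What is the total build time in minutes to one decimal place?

Layer count = ceil(20.9 / 0.1) = 209.
Base layers: 8 × (42.5 + 2.53) → 360.24 s.
Regular layers = 201 × (10.8 + 2.53), so 2679.33 s.
Total = 360.24 + 2679.33 = 3039.57 s = 50.7 minutes.

50.7 minutes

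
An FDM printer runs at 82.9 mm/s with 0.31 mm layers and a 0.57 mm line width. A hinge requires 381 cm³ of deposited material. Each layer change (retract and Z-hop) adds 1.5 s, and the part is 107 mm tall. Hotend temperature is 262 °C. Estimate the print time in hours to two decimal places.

7.37 hours

Line area = 0.31 × 0.57, so 0.1767 mm².
Path length: 381000 mm³ / 0.1767 mm² → 2156196.9 mm.
Time extruding = 2156196.9 / 82.9, so 26009.6 s.
Layer count = ceil(107 / 0.31) = 346.
Non-print overhead = 346 × 1.5, so 519 s.
Altogether 26009.6 + 519 = 26528.6 s, i.e. 7.37 hours.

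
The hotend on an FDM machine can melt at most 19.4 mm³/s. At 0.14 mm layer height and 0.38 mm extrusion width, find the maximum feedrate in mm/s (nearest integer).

Extrusion cross-section = 0.14 × 0.38 = 0.0532 mm².
v_max = Q/A = 19.4/0.0532 = 364.66 mm/s → 365 mm/s.

365 mm/s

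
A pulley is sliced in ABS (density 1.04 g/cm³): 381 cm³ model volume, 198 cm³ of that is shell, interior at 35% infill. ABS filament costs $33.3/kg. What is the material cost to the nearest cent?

$9.08

Infill region: 381 − 198 → 183 cm³.
Deposited infill = 0.35 × 183, so 64.05 cm³.
Total printed volume: 198 + 64.05 → 262.05 cm³.
Mass: 262.05 × 1.04 → 272.532 g.
At $33.3/kg: 272.532/1000 × 33.3 = $9.08.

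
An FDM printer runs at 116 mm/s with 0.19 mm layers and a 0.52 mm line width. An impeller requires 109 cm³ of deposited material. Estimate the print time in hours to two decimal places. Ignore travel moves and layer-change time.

2.64 hours

Bead cross-section = 0.19 × 0.52, so 0.0988 mm².
Path length: 109000 mm³ / 0.0988 mm² → 1103238.9 mm.
Extrusion time: 1103238.9 / 116 → 9510.7 s.
9510.7 s = 2.64 hours.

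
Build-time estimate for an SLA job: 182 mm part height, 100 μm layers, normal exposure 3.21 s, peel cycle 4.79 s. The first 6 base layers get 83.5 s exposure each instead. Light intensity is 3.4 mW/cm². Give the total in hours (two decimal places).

Layer count = ceil(182 / 0.1) = 1820.
Bottom layers = 6 × (83.5 + 4.79), so 529.74 s.
Remaining layers: 1814 × (3.21 + 4.79) → 14512 s.
Sum: 529.74 + 14512 = 15041.74 s → 4.18 hours.

4.18 hours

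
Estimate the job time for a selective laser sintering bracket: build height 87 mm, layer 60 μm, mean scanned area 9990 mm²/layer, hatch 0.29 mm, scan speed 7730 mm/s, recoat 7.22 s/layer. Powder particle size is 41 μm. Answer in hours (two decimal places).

Number of layers: 87 / 0.06 → 1450 (rounded up).
Scan path per layer: 9990 / 0.29 → 34448.3 mm.
Laser time per layer: 34448.3 / 7730 → 4.4564 s.
Per-layer time = 4.4564 + 7.22 = 11.6764 s.
Total: 1450 × 11.6764 s = 16930.78 s → 4.70 hours.

4.70 hours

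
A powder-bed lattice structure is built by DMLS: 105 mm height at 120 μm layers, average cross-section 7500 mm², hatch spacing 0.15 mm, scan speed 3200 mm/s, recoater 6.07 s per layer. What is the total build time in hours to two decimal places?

5.27 hours

Layers = ⌈105/0.12⌉ = 875.
Scan path per layer: 7500 / 0.15 → 50000 mm.
Scan time per layer: 50000 / 3200 → 15.625 s.
Per-layer time = 15.625 + 6.07 = 21.695 s.
875 layers × 21.695 s/layer = 18983.125 s, i.e. 5.27 hours.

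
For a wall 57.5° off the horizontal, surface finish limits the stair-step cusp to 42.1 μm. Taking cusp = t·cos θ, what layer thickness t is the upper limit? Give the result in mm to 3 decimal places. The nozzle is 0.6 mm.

0.078 mm

Layer height = cusp / cos(57.5°) = 0.0421 / 0.5373 = 0.078 mm.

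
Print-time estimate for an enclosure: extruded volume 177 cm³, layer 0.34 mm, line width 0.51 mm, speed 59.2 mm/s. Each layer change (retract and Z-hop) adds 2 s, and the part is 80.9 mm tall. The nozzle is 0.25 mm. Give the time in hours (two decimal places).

Bead cross-section = 0.34 × 0.51, so 0.1734 mm².
Total extruded path = 177000/0.1734 = 1020761.2 mm.
Time extruding = 1020761.2 / 59.2, so 17242.6 s.
Layers = ⌈80.9/0.34⌉ = 238.
Layer-change overhead = 238 × 2 = 476 s.
Altogether 17242.6 + 476 = 17718.6 s, i.e. 4.92 hours.

4.92 hours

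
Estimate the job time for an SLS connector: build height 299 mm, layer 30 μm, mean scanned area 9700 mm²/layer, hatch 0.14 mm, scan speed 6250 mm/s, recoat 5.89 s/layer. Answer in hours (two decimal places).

47.00 hours

Layers = ⌈299/0.03⌉ = 9967.
Scan path per layer = 9700 / 0.14, so 69285.7 mm.
Per-layer scan time = 69285.7 / 6250, so 11.0857 s.
Per-layer time = 11.0857 + 5.89, so 16.9757 s.
Build time = 9967 × 16.9757 = 169196.8019 s = 47.00 hours.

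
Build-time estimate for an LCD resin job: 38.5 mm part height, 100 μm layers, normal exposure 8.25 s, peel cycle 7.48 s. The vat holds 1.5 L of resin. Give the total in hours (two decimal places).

Number of layers: 38.5 / 0.1 → 385 (rounded up).
Each layer takes = 8.25 + 7.48, so 15.73 s.
Build time: 385 × 15.73 s = 6056.05 s, i.e. 1.68 hours.

1.68 hours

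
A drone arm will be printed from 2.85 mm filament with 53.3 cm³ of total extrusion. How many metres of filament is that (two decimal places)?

Cross-section of 2.85 mm filament: π·(2.85/2)² = 6.3794 mm².
L = 53300 mm³ / 6.3794 mm² = 8355.02 mm, i.e. 8.36 m.

8.36 m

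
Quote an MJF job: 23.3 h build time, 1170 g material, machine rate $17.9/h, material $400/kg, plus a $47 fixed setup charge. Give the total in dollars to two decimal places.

Time charge: 17.9 × 23.3 → $417.07.
Material cost = 400 × 1170/1000 = $468.00.
Adding setup: 417.07 + 468.00 + 47 → $932.07.

$932.07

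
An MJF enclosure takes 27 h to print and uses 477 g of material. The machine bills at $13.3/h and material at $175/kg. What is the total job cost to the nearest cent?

$442.58

Time charge = 13.3 × 27 = $359.10.
Material cost = 175 × 477/1000 = $83.475.
Job cost: 359.10 + 83.475 = 442.575 ≈ $442.58.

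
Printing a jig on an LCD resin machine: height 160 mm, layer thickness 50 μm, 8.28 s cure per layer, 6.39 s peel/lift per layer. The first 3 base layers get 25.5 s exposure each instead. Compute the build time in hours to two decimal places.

13.05 hours

Layers = ⌈160/0.05⌉ = 3200.
Base layers = 3 × (25.5 + 6.39), so 95.67 s.
Regular layers = 3197 × (8.28 + 6.39), so 46899.99 s.
Total = 95.67 + 46899.99 = 46995.66 s = 13.05 hours.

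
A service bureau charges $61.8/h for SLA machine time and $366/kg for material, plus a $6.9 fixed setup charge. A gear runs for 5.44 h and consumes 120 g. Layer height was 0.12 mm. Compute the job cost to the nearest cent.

Machine cost = 61.8 × 5.44, so $336.192.
Feedstock cost: 366 × 120/1000 → $43.92.
Total = 336.192 + 43.92 + 6.9 = 387.012 ≈ $387.01.

$387.01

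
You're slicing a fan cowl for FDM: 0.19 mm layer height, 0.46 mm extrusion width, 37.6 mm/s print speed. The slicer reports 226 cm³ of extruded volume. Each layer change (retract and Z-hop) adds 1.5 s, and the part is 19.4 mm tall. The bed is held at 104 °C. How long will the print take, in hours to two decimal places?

19.15 hours

Bead cross-section = 0.19 × 0.46, so 0.0874 mm².
Toolpath length = 226 cm³ / 0.0874 mm² = 226000 / 0.0874 = 2585812.4 mm.
Print-move time = 2585812.4 / 37.6, so 68771.6 s.
Number of layers: 19.4 / 0.19 → 103 (rounded up).
Layer-change overhead = 103 × 1.5, so 154.5 s.
Total = 68771.6 + 154.5 = 68926.1 s = 19.15 hours.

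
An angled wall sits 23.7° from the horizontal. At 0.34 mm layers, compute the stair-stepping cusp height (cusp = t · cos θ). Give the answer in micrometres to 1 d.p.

311.3 μm

Cusp = layer height × cos(23.7°) = 0.34 × 0.9157 = 0.311338 mm = 311.3 μm.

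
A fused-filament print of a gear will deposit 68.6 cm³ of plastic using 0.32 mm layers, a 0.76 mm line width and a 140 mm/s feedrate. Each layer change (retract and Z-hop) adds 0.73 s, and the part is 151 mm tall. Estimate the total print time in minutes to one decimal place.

39.3 minutes

Extrusion cross-section = 0.32 × 0.76 = 0.2432 mm².
Path length: 68600 mm³ / 0.2432 mm² → 282072.4 mm.
Print-move time = 282072.4 / 140, so 2014.8 s.
Number of layers: 151 / 0.32 → 472 (rounded up).
Non-print overhead: 472 × 0.73 → 344.56 s.
Altogether 2014.8 + 344.56 = 2359.36 s, i.e. 39.3 minutes.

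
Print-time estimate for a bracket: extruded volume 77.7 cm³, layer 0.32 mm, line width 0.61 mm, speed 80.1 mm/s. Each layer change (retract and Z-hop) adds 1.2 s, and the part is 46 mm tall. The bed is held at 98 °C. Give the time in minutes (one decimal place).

Extrusion cross-section = 0.32 × 0.61 = 0.1952 mm².
Toolpath length = 77.7 cm³ / 0.1952 mm² = 77700 / 0.1952 = 398053.3 mm.
Print-move time = 398053.3 / 80.1, so 4969.5 s.
Number of layers: 46 / 0.32 → 144 (rounded up).
Layer-change overhead = 144 × 1.2, so 172.8 s.
Altogether 4969.5 + 172.8 = 5142.3 s, i.e. 85.7 minutes.

85.7 minutes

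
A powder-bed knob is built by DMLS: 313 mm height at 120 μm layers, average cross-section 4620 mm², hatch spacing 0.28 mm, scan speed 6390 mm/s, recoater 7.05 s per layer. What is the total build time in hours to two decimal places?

6.98 hours

Layers = ⌈313/0.12⌉ = 2609.
Scan path per layer = 4620 / 0.28, so 16500 mm.
Laser time per layer = 16500 / 6390 = 2.5822 s.
Time per layer: 2.5822 + 7.05 → 9.6322 s.
Build time = 2609 × 9.6322 = 25130.4098 s = 6.98 hours.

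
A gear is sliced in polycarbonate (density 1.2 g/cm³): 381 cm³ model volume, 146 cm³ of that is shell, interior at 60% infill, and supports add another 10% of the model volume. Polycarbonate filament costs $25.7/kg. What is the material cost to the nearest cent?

$10.03

Infill region = 381 − 146 = 235 cm³.
Infill deposited = 0.60 × 235 = 141 cm³.
Support: 0.10 × 381 → 38.1 cm³.
Total extruded = 146 + 141 + 38.1, so 325.1 cm³.
Mass = 325.1 × 1.2, so 390.12 g.
At $25.7/kg: 390.12/1000 × 25.7 = $10.03.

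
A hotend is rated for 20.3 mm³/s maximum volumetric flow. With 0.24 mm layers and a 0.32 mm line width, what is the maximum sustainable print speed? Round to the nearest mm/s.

Extrusion cross-section = 0.24 × 0.32, so 0.0768 mm².
v_max = Q/A = 20.3/0.0768 = 264.32 mm/s → 264 mm/s.

264 mm/s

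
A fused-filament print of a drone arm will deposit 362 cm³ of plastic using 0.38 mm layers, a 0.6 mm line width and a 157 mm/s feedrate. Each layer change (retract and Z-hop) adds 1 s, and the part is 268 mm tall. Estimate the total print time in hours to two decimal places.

Bead cross-section = 0.38 × 0.6, so 0.228 mm².
Toolpath length = 362 cm³ / 0.228 mm² = 362000 / 0.228 = 1587719.3 mm.
Extrusion time = 1587719.3 / 157, so 10112.9 s.
Layer count = ceil(268 / 0.38) = 706.
Layer-change overhead = 706 × 1 = 706 s.
Total = 10112.9 + 706 = 10818.9 s = 3.01 hours.

3.01 hours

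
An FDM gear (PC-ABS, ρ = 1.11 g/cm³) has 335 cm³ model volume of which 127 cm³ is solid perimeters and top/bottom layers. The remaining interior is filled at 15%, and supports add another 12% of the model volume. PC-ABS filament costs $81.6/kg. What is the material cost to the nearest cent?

$17.97

Interior volume = 335 − 127, so 208 cm³.
Deposited infill = 0.15 × 208 = 31.2 cm³.
Support = 0.12 × 335 = 40.2 cm³.
Deposited volume = 127 + 31.2 + 40.2, so 198.4 cm³.
Mass: 198.4 × 1.11 → 220.224 g.
Cost = 220.224 g / 1000 × $81.6/kg = $17.97.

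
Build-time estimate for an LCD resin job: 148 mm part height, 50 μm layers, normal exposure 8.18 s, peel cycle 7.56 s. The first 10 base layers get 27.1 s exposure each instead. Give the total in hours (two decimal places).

12.99 hours

Layer count = ceil(148 / 0.05) = 2960.
Bottom layers = 10 × (27.1 + 7.56) = 346.6 s.
Remaining layers = 2950 × (8.18 + 7.56), so 46433 s.
Sum: 346.6 + 46433 = 46779.6 s → 12.99 hours.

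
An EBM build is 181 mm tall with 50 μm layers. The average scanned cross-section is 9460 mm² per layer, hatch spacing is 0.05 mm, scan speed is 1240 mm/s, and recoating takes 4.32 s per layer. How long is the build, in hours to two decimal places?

157.77 hours

Layer count = ceil(181 / 0.05) = 3620.
Hatch length per layer = 9460 / 0.05, so 189200 mm.
Scan time per layer = 189200 / 1240, so 152.5806 s.
Per-layer time = 152.5806 + 4.32 = 156.9006 s.
3620 layers × 156.9006 s/layer = 567980.172 s, i.e. 157.77 hours.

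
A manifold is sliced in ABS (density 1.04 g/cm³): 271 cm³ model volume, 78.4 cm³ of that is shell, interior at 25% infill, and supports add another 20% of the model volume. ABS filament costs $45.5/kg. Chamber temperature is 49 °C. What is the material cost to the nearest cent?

$8.55

Infill region = 271 − 78.4 = 192.6 cm³.
Infill volume = 0.25 × 192.6 = 48.15 cm³.
Support = 0.20 × 271 = 54.2 cm³.
Total extruded = 78.4 + 48.15 + 54.2 = 180.75 cm³.
Mass: 180.75 × 1.04 → 187.98 g.
Cost = 187.98 g / 1000 × $45.5/kg = $8.55.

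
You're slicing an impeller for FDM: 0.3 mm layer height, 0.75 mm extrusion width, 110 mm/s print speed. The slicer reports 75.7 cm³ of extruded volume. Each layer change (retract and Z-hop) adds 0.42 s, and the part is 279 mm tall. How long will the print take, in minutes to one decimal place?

Bead cross-section = 0.3 × 0.75, so 0.225 mm².
Toolpath length = 75.7 cm³ / 0.225 mm² = 75700 / 0.225 = 336444.4 mm.
Print-move time: 336444.4 / 110 → 3058.6 s.
Layers = ⌈279/0.3⌉ = 930.
Layer-change overhead = 930 × 0.42, so 390.6 s.
Total = 3058.6 + 390.6 = 3449.2 s = 57.5 minutes.

57.5 minutes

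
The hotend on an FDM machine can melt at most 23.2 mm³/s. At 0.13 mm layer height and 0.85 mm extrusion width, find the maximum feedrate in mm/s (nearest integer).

210 mm/s

A: 0.13 × 0.85 → 0.1105 mm².
Max speed = 23.2 / 0.1105 = 209.95 ≈ 210 mm/s.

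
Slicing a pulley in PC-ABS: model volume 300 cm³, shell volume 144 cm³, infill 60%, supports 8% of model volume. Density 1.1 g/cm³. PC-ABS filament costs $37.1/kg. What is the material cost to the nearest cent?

$10.68

Volume inside the shell = 300 − 144, so 156 cm³.
Infill deposited: 0.60 × 156 → 93.6 cm³.
Support = 0.08 × 300, so 24 cm³.
Total printed volume = 144 + 93.6 + 24, so 261.6 cm³.
Mass: 261.6 × 1.1 → 287.76 g.
At $37.1/kg: 287.76/1000 × 37.1 = $10.68.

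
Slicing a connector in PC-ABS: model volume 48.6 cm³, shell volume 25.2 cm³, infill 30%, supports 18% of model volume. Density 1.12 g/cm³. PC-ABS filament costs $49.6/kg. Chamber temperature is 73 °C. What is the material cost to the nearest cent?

$2.28

Infill region = 48.6 − 25.2, so 23.4 cm³.
Infill volume: 0.30 × 23.4 → 7.02 cm³.
Support: 0.18 × 48.6 → 8.748 cm³.
Total printed volume = 25.2 + 7.02 + 8.748, so 40.968 cm³.
Mass = 40.968 × 1.12, so 45.88416 g.
At $49.6/kg: 45.88416/1000 × 49.6 = $2.28.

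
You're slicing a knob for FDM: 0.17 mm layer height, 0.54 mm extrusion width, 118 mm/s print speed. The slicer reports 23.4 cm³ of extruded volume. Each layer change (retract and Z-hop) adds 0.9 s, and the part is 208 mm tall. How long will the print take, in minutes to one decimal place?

Line area = 0.17 × 0.54, so 0.0918 mm².
Total extruded path = 23400/0.0918 = 254902 mm.
Time extruding: 254902 / 118 → 2160.2 s.
Layers = ⌈208/0.17⌉ = 1224.
Layer-change overhead = 1224 × 0.9 = 1101.6 s.
Total = 2160.2 + 1101.6 = 3261.8 s = 54.4 minutes.

54.4 minutes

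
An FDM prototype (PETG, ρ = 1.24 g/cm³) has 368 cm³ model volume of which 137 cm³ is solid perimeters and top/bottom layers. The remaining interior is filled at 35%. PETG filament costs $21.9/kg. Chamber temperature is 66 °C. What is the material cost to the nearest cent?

$5.92

Interior volume: 368 − 137 → 231 cm³.
Deposited infill = 0.35 × 231, so 80.85 cm³.
Deposited volume: 137 + 80.85 → 217.85 cm³.
Mass = 217.85 × 1.24, so 270.134 g.
At $21.9/kg: 270.134/1000 × 21.9 = $5.92.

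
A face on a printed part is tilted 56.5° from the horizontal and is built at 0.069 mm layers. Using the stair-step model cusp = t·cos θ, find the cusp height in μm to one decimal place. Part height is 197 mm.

38.1 μm

h_c = t·cos θ = 0.069 × 0.5519 = 0.038081 mm (38.1 μm).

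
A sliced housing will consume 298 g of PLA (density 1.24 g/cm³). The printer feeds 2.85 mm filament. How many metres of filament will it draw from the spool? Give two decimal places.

Extruded volume: 298/1.24 = 240.3226 cm³ (240322.6 mm³).
Cross-section of 2.85 mm filament: π·(2.85/2)² = 6.3794 mm².
L = V/A = 240322.6/6.3794 = 37671.66 mm → 37.67 m.

37.67 m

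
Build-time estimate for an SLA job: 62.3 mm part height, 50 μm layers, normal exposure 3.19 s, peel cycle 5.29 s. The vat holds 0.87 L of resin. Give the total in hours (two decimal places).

2.94 hours

Layer count = ceil(62.3 / 0.05) = 1246.
Cycle time = 3.19 + 5.29, so 8.48 s.
Total = 1246 × 8.48 = 10566.08 s = 2.94 hours.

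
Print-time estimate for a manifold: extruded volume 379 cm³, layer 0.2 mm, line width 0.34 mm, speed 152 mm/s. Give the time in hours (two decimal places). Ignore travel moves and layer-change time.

Extrusion cross-section = 0.2 × 0.34, so 0.068 mm².
Total extruded path = 379000/0.068 = 5573529.4 mm.
Time extruding = 5573529.4 / 152, so 36668 s.
In the requested units: 36668 s = 10.19 hours.

10.19 hours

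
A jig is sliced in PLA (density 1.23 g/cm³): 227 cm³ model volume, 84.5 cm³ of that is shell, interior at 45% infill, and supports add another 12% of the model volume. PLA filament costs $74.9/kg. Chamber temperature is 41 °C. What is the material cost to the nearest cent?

Infill region = 227 − 84.5, so 142.5 cm³.
Deposited infill = 0.45 × 142.5 = 64.125 cm³.
Support: 0.12 × 227 → 27.24 cm³.
Total extruded = 84.5 + 64.125 + 27.24, so 175.865 cm³.
Mass = 175.865 × 1.23 = 216.31395 g.
Cost = 216.31395 g / 1000 × $74.9/kg = $16.20.

$16.20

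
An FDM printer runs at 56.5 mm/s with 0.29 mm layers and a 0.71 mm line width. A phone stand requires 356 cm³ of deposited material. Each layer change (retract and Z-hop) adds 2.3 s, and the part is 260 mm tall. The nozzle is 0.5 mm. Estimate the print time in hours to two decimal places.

9.07 hours

Line area: 0.29 × 0.71 → 0.2059 mm².
Path length: 356000 mm³ / 0.2059 mm² → 1728994.7 mm.
Print-move time = 1728994.7 / 56.5, so 30601.7 s.
Number of layers: 260 / 0.29 → 897 (rounded up).
Non-print overhead = 897 × 2.3, so 2063.1 s.
Total = 30601.7 + 2063.1 = 32664.8 s = 9.07 hours.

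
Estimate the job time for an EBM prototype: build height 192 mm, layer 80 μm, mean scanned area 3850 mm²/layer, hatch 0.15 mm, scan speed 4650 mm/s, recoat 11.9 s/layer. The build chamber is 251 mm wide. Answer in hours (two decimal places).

11.61 hours

Layers = ⌈192/0.08⌉ = 2400.
Hatch length per layer = 3850 / 0.15 = 25666.7 mm.
Beam time per layer = 25666.7 / 4650 = 5.5197 s.
Per-layer time = 5.5197 + 11.9 = 17.4197 s.
Build time = 2400 × 17.4197 = 41807.28 s = 11.61 hours.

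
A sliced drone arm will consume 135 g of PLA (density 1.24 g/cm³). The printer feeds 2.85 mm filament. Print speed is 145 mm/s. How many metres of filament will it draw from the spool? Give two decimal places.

17.07 m

Extruded volume: 135/1.24 = 108.871 cm³ (108871 mm³).
A = π r² = π × 1.425² = 6.3794 mm².
L = V/A = 108871/6.3794 = 17066.03 mm → 17.07 m.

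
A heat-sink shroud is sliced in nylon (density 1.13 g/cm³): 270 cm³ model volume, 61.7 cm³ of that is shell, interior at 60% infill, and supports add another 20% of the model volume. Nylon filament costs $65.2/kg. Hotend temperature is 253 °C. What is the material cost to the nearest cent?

Infill region = 270 − 61.7, so 208.3 cm³.
Infill deposited = 0.60 × 208.3, so 124.98 cm³.
Support = 0.20 × 270 = 54 cm³.
Total extruded = 61.7 + 124.98 + 54 = 240.68 cm³.
Mass = 240.68 × 1.13 = 271.9684 g.
Cost = 271.9684 g / 1000 × $65.2/kg = $17.73.

$17.73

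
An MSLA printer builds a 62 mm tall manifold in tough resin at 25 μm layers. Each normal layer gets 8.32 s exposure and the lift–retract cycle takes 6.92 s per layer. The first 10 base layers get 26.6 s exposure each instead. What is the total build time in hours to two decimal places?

10.55 hours

Layers = ⌈62/0.025⌉ = 2480.
Burn-in layers = 10 × (26.6 + 6.92), so 335.2 s.
Normal layers: 2470 × (8.32 + 6.92) → 37642.8 s.
Sum: 335.2 + 37642.8 = 37978 s → 10.55 hours.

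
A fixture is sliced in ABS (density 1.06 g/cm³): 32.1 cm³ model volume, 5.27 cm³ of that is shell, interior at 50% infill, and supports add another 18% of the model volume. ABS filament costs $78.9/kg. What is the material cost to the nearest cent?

Infill region = 32.1 − 5.27 = 26.83 cm³.
Infill deposited: 0.50 × 26.83 → 13.415 cm³.
Support = 0.18 × 32.1, so 5.778 cm³.
Total printed volume = 5.27 + 13.415 + 5.778, so 24.463 cm³.
Mass = 24.463 × 1.06, so 25.93078 g.
At $78.9/kg: 25.93078/1000 × 78.9 = $2.05.

$2.05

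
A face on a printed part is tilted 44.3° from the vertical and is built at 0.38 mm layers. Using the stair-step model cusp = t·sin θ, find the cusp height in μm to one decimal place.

sin(44.3°) = 0.6984, so cusp = 0.38 × 0.6984 = 0.265392 mm → 265.4 μm.

265.4 μm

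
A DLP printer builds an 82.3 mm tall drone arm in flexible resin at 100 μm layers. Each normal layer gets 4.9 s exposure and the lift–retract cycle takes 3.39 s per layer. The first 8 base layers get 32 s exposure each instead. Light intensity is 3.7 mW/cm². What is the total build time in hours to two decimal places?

Layers = ⌈82.3/0.1⌉ = 823.
Base layers = 8 × (32 + 3.39), so 283.12 s.
Regular layers: 815 × (4.9 + 3.39) → 6756.35 s.
Sum: 283.12 + 6756.35 = 7039.47 s → 1.96 hours.

1.96 hours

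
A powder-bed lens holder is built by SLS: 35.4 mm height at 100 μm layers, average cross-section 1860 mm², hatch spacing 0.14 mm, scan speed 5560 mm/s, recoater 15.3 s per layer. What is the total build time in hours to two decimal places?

1.74 hours

Layers = ⌈35.4/0.1⌉ = 354.
Hatch length per layer = 1860 / 0.14, so 13285.7 mm.
Scan time per layer: 13285.7 / 5560 → 2.3895 s.
Time per layer = 2.3895 + 15.3 = 17.6895 s.
354 layers × 17.6895 s/layer = 6262.083 s, i.e. 1.74 hours.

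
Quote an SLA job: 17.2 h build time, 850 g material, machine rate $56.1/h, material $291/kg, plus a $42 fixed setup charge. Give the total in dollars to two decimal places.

$1254.27

Time charge: 56.1 × 17.2 → $964.92.
Material charge: 291 × 850/1000 → $247.35.
Adding setup: 964.92 + 247.35 + 42 → $1254.27.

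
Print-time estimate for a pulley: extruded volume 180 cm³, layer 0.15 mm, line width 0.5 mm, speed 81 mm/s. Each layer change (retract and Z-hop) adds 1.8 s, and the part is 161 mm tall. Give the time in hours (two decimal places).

8.77 hours

Line area = 0.15 × 0.5 = 0.075 mm².
Path length: 180000 mm³ / 0.075 mm² → 2400000 mm.
Time extruding = 2400000 / 81, so 29629.6 s.
Layer count = ceil(161 / 0.15) = 1074.
Z-hop total = 1074 × 1.8, so 1933.2 s.
Total = 29629.6 + 1933.2 = 31562.8 s = 8.77 hours.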